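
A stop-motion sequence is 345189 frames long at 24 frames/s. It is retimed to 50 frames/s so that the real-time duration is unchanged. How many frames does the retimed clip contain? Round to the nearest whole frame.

Frames at target rate = 345189 × (50) / (24) = 2876575/4 ≈ 719143.750.
Nearest whole frame: 719144.

719144 frames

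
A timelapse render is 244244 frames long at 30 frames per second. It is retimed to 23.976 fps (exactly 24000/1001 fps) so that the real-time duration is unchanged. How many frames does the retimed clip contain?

195200 frames

Target frames = source frames × (target rate / source rate) = 244244 × (24000/1001)/(30) = 244244 × 800/1001 = 195200.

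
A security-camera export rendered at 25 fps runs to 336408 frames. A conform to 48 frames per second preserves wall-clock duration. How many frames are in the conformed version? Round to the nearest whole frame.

645903 frames

Frames at target rate = 336408 × (48) / (25) = 16147584/25 ≈ 645903.360.
Nearest whole frame: 645903.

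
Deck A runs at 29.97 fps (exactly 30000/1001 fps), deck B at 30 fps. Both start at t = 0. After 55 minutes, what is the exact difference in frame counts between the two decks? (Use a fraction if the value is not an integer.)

9000/91 frames

55 min = 3300 s.
A emits 30000/1001 × 3300 = 9000000/91 frames; B emits 30 × 3300 = 99000.
Difference = 9000/91 frames (≈ 98.9011); B is ahead of A.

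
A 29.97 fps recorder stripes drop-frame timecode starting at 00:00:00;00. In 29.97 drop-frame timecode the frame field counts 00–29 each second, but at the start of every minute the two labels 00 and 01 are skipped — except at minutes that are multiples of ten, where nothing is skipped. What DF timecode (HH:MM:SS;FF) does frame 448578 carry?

Ten DF minutes hold 17982 frames, so frame 448578 lies in block 24 (frames 431568–449549) with 17010 frames into that block.
The block's first minute is 1800 frames and the rest 1798 each; 17010 frames reaches minute 9, so 24 × 18 + 9 × 2 = 450 labels have been skipped so far.
Adding those back, label number 448578 + 450 = 449028 at 30 labels/s is 14967 s + 18 f = 4 h 9 min 27 s frame 18, i.e. 04:09:27;18.

04:09:27;18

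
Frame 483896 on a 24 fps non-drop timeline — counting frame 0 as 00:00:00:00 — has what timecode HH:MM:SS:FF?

483896 ÷ 24 = 20162 full seconds, remainder 8 frames.
20162 s = 5 h 36 min 2 s.
Timecode: 05:36:02:08.

05:36:02:08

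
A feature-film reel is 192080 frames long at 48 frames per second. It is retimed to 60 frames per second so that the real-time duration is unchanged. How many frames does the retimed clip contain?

240100 frames

Target frames = source frames × (target rate / source rate) = 192080 × (60)/(48) = 192080 × 5/4 = 240100.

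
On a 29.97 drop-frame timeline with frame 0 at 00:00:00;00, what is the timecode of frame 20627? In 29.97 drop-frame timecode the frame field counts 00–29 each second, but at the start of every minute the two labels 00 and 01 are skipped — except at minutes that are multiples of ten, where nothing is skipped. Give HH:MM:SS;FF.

Ten DF minutes hold 17982 frames, so frame 20627 lies in block 1 (frames 17982–35963) with 2645 frames into that block.
The block's first minute is 1800 frames and the rest 1798 each; 2645 frames reaches minute 1, so 1 × 18 + 1 × 2 = 20 labels have been skipped so far.
Adding those back, label number 20627 + 20 = 20647 at 30 labels/s is 688 s + 7 f = 0 h 11 min 28 s frame 7, i.e. 00:11:28;07.

00:11:28;07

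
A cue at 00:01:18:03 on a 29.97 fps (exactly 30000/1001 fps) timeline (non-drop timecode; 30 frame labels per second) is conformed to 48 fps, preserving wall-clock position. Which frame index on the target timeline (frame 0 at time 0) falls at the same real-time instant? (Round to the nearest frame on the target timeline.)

frame 3753

Source frame index: (0×3600 + 1×60 + 18) × 30 + 3 = 2343.
Real time: 2343 / (30000/1001) = 781781/10000 s.
Target frame: (781781/10000) × (48) = 2345343/625 ≈ 3752.549 → 3753.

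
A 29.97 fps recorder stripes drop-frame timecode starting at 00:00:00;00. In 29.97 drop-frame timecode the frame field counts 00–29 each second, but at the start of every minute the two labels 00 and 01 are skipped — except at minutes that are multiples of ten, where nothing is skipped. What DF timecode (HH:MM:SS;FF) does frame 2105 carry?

Each 10-minute DF block holds 10 × 60 × 30 − 9 × 2 = 17982 frames. 2105 ÷ 17982 → 0 full blocks, remainder 2105.
Within the partial block the first minute is 1800 frames and each further minute 1798, so 1 further minute boundary passed. Total skipped labels = 18 × 0 + 2 × 1 = 2.
Non-drop label index = 2105 + 2 = 2107; at 30 labels/s that is 00:01:10:07, i.e. DF 00:01:10;07.

00:01:10;07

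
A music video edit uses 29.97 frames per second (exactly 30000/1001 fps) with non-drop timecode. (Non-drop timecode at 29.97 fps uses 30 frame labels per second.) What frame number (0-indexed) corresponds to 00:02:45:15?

4965

Total seconds to the label: (0 × 3600 + 2 × 60 + 45) = 165.
Frame index = 165 × 30 + 15 = 4965.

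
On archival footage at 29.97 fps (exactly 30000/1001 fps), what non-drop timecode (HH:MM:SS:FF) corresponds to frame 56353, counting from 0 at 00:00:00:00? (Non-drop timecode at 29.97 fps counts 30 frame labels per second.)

00:31:18:13

56353 ÷ 30 = 1878 full seconds, remainder 13 frames.
1878 s = 0 h 31 min 18 s.
Timecode: 00:31:18:13.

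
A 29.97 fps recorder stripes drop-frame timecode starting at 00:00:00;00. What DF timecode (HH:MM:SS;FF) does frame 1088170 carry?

Each 10-minute DF block holds 10 × 60 × 30 − 9 × 2 = 17982 frames. 1088170 ÷ 17982 → 60 full blocks, remainder 9250.
Within the partial block the first minute is 1800 frames and each further minute 1798, so 5 further minute boundaries passed. Total skipped labels = 18 × 60 + 2 × 5 = 1090.
Non-drop label index = 1088170 + 1090 = 1089260; at 30 labels/s that is 10:05:08:20, i.e. DF 10:05:08;20.

10:05:08;20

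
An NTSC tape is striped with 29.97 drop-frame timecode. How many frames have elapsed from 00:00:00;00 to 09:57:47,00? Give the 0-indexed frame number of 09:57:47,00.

Complete 10-minute blocks: 59, each 17982 frames → 1060938.
Remaining 7 whole minutes in the current block: 1800 + 6 × 1798 = 12588 frames.
Within the current minute: 47 × 30 + 0 − 2 = 1408 (labels ;00/;01 skipped at this minute). Total = 1060938 + 12588 + 1408 = 1074934.

1074934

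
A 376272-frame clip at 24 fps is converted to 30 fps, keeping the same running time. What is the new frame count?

Target frames = source frames × (target rate / source rate) = 376272 × (30)/(24) = 376272 × 5/4 = 470340.

470340 frames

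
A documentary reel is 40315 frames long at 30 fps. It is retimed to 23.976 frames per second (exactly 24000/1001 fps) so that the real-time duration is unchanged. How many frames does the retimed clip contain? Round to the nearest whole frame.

32220 frames

Frames at target rate = 40315 × (24000/1001) / (30) = 2932000/91 ≈ 32219.780.
Nearest whole frame: 32220.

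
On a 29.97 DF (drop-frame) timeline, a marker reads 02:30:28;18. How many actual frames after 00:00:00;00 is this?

270588

Complete 10-minute blocks: 15, each 17982 frames → 269730.
Remaining 0 whole minutes in the current block: 0 frames.
Within the current minute: 28 × 30 + 18 = 858. Total = 269730 + 0 + 858 = 270588.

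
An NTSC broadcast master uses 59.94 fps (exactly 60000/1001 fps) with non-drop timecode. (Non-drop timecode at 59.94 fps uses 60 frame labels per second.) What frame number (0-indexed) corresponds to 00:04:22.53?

frame 15773

Total seconds to the label: (0 × 3600 + 4 × 60 + 22) = 262.
Frame index = 262 × 60 + 53 = 15773.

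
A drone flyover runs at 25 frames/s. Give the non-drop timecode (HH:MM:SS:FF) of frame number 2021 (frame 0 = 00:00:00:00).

00:01:20:21

2021 ÷ 25 = 80 full seconds, remainder 21 frames.
80 s = 0 h 1 min 20 s.
Timecode: 00:01:20:21.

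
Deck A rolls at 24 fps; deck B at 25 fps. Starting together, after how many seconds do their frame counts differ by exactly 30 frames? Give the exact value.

30 seconds

The gap grows by |25 − 24| = 1 frame per second.
Time for a 30-frame gap: 30 ÷ (1) = 30 s.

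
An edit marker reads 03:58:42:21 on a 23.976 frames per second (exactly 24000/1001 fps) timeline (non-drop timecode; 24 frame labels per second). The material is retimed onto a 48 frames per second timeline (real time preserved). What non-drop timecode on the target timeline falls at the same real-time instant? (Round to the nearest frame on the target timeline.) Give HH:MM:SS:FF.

Source frame index: (3×3600 + 58×60 + 42) × 24 + 21 = 343749.
Real time: 343749 / (24000/1001) = 114697583/8000 s.
Target frame: (114697583/8000) × (48) = 344092749/500 ≈ 688185.498 → 688185.
At 48 labels/s: frame 688185 → 03:58:57:09.

03:58:57:09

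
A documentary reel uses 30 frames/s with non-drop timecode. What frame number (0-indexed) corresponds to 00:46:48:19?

Total seconds to the label: (0 × 3600 + 46 × 60 + 48) = 2808.
Frame index = 2808 × 30 + 19 = 84259.

84259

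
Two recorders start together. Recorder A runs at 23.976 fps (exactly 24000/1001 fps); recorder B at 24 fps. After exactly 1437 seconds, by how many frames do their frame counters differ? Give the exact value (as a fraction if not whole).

34488/1001 frames

A emits 24000/1001 × 1437 = 34488000/1001 frames; B emits 24 × 1437 = 34488.
Difference = 34488/1001 frames (≈ 34.4535); B is ahead of A.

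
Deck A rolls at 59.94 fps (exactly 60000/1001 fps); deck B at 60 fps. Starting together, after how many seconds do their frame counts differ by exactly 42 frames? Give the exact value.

700.7 seconds

The gap grows by |60 − 60000/1001| = 60/1001 frames per second.
Time for a 42-frame gap: 42 ÷ (60/1001) = 700.7 s.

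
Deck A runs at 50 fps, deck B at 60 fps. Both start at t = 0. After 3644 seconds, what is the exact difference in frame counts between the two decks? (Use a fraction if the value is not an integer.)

A emits 50 × 3644 = 182200 frames; B emits 60 × 3644 = 218640.
Difference = 36440 frames; B is ahead of A.

36440 frames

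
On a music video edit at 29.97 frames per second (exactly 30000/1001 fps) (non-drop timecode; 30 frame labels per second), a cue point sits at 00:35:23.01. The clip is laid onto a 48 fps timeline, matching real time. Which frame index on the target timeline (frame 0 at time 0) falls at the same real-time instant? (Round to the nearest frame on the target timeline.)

frame 102008

Source frame index: (0×3600 + 35×60 + 23) × 30 + 1 = 63691.
Real time: 63691 / (30000/1001) = 63754691/30000 s.
Target frame: (63754691/30000) × (48) = 63754691/625 ≈ 102007.506 → 102008.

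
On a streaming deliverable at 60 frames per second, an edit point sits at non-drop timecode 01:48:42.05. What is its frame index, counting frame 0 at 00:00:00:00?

Total seconds to the label: (1 × 3600 + 48 × 60 + 42) = 6522.
Frame index = 6522 × 60 + 5 = 391325.

frame 391325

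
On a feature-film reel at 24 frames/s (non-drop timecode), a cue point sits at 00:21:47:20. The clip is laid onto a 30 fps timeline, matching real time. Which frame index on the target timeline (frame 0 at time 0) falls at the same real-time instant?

frame 39235

Source frame index: (0×3600 + 21×60 + 47) × 24 + 20 = 31388.
Real time: 31388 / (24) = 7847/6 s.
Target frame: (7847/6) × (30) = 39235.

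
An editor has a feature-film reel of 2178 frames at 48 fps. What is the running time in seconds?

45.375 seconds

Running time = 2178 / (48) = 45.375 s.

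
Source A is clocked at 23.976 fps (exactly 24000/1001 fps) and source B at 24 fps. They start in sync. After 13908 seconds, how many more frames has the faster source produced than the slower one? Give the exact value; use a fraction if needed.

333792/1001 frames

A emits 24000/1001 × 13908 = 333792000/1001 frames; B emits 24 × 13908 = 333792.
Difference = 333792/1001 frames (≈ 333.4585); B is ahead of A.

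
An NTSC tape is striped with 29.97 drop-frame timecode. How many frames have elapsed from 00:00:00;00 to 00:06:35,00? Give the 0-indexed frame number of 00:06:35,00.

11838

As if non-drop at 30 labels/s: (0 × 3600 + 6 × 60 + 35) × 30 + 0 = 11850.
Minute boundaries passed: 6; those not divisible by 10: 6 − 0 = 6; dropped labels = 2 × 6 = 12.
Actual frame index = 11850 − 12 = 11838.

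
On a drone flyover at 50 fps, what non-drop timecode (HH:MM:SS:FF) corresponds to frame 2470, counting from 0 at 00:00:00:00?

00:00:49:20

2470 ÷ 50 = 49 full seconds, remainder 20 frames.
49 s = 0 h 0 min 49 s.
Timecode: 00:00:49:20.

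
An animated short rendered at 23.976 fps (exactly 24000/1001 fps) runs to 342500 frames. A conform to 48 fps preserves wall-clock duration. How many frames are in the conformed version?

Target frames = source frames × (target rate / source rate) = 342500 × (48)/(24000/1001) = 342500 × 1001/500 = 685685.

685685 frames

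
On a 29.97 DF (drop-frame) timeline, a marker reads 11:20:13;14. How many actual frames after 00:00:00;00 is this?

1223180

Complete 10-minute blocks: 68, each 17982 frames → 1222776.
Remaining 0 whole minutes in the current block: 0 frames.
Within the current minute: 13 × 30 + 14 = 404. Total = 1222776 + 0 + 404 = 1223180.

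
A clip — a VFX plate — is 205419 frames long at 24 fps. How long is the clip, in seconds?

Running time = 205419 / (24) = 8559.125 s.

8559.125 seconds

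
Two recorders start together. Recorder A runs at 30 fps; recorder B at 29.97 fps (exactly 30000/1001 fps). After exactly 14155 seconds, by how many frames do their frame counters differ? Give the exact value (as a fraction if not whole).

424650/1001 frames

A emits 30 × 14155 = 424650 frames; B emits 30000/1001 × 14155 = 424650000/1001.
Difference = 424650/1001 frames (≈ 424.2258); B is behind A.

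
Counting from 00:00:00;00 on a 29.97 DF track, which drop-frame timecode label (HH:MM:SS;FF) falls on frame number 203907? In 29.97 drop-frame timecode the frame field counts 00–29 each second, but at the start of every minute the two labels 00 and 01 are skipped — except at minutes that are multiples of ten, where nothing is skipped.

01:53:23;21

Each 10-minute DF block holds 10 × 60 × 30 − 9 × 2 = 17982 frames. 203907 ÷ 17982 → 11 full blocks, remainder 6105.
Within the partial block the first minute is 1800 frames and each further minute 1798, so 3 further minute boundaries passed. Total skipped labels = 18 × 11 + 2 × 3 = 204.
Non-drop label index = 203907 + 204 = 204111; at 30 labels/s that is 01:53:23:21, i.e. DF 01:53:23;21.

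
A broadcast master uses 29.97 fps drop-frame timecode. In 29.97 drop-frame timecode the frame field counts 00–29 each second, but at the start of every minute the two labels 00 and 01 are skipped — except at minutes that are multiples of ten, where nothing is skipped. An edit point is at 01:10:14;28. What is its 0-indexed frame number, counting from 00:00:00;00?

126322

As if non-drop at 30 labels/s: (1 × 3600 + 10 × 60 + 14) × 30 + 28 = 126448.
Minute boundaries passed: 70; those not divisible by 10: 70 − 7 = 63; dropped labels = 2 × 63 = 126.
Actual frame index = 126448 − 126 = 126322.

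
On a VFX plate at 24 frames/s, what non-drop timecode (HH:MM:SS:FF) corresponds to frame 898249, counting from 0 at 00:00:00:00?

10:23:47:01

898249 ÷ 24 = 37427 full seconds, remainder 1 frame.
37427 s = 10 h 23 min 47 s.
Timecode: 10:23:47:01.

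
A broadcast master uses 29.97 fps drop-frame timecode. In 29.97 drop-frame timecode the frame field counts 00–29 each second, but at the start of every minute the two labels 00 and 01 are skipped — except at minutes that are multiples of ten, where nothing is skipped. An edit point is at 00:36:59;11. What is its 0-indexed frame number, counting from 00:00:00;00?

66515

As if non-drop at 30 labels/s: (0 × 3600 + 36 × 60 + 59) × 30 + 11 = 66581.
Minute boundaries passed: 36; those not divisible by 10: 36 − 3 = 33; dropped labels = 2 × 33 = 66.
Actual frame index = 66581 − 66 = 66515.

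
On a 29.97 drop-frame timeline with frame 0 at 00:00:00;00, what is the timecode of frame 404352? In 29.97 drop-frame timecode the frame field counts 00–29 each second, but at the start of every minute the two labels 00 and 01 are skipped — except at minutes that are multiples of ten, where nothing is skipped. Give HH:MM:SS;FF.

03:44:51;26

Each 10-minute DF block holds 10 × 60 × 30 − 9 × 2 = 17982 frames. 404352 ÷ 17982 → 22 full blocks, remainder 8748.
Within the partial block the first minute is 1800 frames and each further minute 1798, so 4 further minute boundaries passed. Total skipped labels = 18 × 22 + 2 × 4 = 404.
Non-drop label index = 404352 + 404 = 404756; at 30 labels/s that is 03:44:51:26, i.e. DF 03:44:51;26.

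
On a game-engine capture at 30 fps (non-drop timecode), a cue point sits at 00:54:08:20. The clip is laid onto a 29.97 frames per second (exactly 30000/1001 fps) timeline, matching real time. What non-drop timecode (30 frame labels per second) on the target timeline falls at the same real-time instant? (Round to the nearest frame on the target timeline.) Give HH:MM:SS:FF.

Source frame index: (0×3600 + 54×60 + 8) × 30 + 20 = 97460.
Real time: 97460 / (30) = 9746/3 s.
Target frame: (9746/3) × (30000/1001) = 8860000/91 ≈ 97362.637 → 97363.
At 30 labels/s: frame 97363 → 00:54:05:13.

00:54:05:13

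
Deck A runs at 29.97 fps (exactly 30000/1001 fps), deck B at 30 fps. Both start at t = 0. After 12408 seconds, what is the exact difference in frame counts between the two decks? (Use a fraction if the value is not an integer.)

A emits 30000/1001 × 12408 = 33840000/91 frames; B emits 30 × 12408 = 372240.
Difference = 33840/91 frames (≈ 371.8681); B is ahead of A.

33840/91 frames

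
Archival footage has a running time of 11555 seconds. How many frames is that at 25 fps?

288875 frames

Frames = 11555 × 25 = 288875.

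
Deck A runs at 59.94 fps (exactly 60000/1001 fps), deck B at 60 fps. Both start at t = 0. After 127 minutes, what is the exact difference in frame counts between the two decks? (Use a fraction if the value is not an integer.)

457200/1001 frames

127 min = 7620 s.
A emits 60000/1001 × 7620 = 457200000/1001 frames; B emits 60 × 7620 = 457200.
Difference = 457200/1001 frames (≈ 456.7433); B is ahead of A.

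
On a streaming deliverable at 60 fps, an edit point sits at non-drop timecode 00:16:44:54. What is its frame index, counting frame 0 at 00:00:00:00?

60294

Total seconds to the label: (0 × 3600 + 16 × 60 + 44) = 1004.
Frame index = 1004 × 60 + 54 = 60294.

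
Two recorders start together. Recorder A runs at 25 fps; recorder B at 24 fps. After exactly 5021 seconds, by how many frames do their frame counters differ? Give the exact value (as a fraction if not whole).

5021 frames

A emits 25 × 5021 = 125525 frames; B emits 24 × 5021 = 120504.
Difference = 5021 frames; B is behind A.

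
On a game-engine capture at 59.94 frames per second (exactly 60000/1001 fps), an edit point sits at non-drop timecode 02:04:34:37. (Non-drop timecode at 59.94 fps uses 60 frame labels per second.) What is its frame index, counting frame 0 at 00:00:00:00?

frame 448477

Total seconds to the label: (2 × 3600 + 4 × 60 + 34) = 7474.
Frame index = 7474 × 60 + 37 = 448477.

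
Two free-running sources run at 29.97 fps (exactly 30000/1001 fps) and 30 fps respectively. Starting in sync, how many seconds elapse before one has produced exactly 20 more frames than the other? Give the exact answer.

2002/3 seconds

The gap grows by |30 − 30000/1001| = 30/1001 frames per second.
Time for a 20-frame gap: 20 ÷ (30/1001) = 2002/3 s.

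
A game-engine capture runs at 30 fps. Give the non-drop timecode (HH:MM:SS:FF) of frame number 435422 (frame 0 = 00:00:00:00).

04:01:54:02

435422 ÷ 30 = 14514 full seconds, remainder 2 frames.
14514 s = 4 h 1 min 54 s.
Timecode: 04:01:54:02.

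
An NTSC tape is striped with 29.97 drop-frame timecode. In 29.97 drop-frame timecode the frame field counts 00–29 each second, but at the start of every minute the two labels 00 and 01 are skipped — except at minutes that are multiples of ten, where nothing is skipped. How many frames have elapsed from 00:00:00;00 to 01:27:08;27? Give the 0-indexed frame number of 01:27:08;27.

156709

As if non-drop at 30 labels/s: (1 × 3600 + 27 × 60 + 8) × 30 + 27 = 156867.
Minute boundaries passed: 87; those not divisible by 10: 87 − 8 = 79; dropped labels = 2 × 79 = 158.
Actual frame index = 156867 − 158 = 156709.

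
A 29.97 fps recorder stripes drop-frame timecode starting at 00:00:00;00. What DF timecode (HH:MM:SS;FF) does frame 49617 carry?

00:27:35;17

Each 10-minute DF block holds 10 × 60 × 30 − 9 × 2 = 17982 frames. 49617 ÷ 17982 → 2 full blocks, remainder 13653.
Within the partial block the first minute is 1800 frames and each further minute 1798, so 7 further minute boundaries passed. Total skipped labels = 18 × 2 + 2 × 7 = 50.
Non-drop label index = 49617 + 50 = 49667; at 30 labels/s that is 00:27:35:17, i.e. DF 00:27:35;17.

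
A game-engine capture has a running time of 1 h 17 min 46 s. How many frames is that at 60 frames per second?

279960 frames

1 h 17 min 46 s = 4666 s.
Frames = 4666 × 60 = 279960.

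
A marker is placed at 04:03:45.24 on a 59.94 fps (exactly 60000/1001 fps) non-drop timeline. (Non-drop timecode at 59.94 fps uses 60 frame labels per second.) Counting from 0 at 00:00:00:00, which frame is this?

frame 877524

Total seconds to the label: (4 × 3600 + 3 × 60 + 45) = 14625.
Frame index = 14625 × 60 + 24 = 877524.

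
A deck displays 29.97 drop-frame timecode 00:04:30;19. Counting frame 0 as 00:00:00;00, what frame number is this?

8111

As if non-drop at 30 labels/s: (0 × 3600 + 4 × 60 + 30) × 30 + 19 = 8119.
Minute boundaries passed: 4; those not divisible by 10: 4 − 0 = 4; dropped labels = 2 × 4 = 8.
Actual frame index = 8119 − 8 = 8111.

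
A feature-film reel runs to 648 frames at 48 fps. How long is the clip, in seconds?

Running time = 648 / (48) = 13.5 s.

13.5 seconds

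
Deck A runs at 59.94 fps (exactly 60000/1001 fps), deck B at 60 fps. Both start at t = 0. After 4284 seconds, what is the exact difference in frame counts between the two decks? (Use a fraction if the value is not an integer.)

A emits 60000/1001 × 4284 = 36720000/143 frames; B emits 60 × 4284 = 257040.
Difference = 36720/143 frames (≈ 256.7832); B is ahead of A.

36720/143 frames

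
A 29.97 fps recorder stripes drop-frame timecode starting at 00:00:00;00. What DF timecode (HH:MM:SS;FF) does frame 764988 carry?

07:05:25;04

Each 10-minute DF block holds 10 × 60 × 30 − 9 × 2 = 17982 frames. 764988 ÷ 17982 → 42 full blocks, remainder 9744.
Within the partial block the first minute is 1800 frames and each further minute 1798, so 5 further minute boundaries passed. Total skipped labels = 18 × 42 + 2 × 5 = 766.
Non-drop label index = 764988 + 766 = 765754; at 30 labels/s that is 07:05:25:04, i.e. DF 07:05:25;04.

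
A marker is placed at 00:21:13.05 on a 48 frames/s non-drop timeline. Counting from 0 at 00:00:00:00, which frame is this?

61109

Total seconds to the label: (0 × 3600 + 21 × 60 + 13) = 1273.
Frame index = 1273 × 48 + 5 = 61109.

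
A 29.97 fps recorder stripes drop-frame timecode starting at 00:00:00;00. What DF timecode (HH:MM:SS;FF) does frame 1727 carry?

Ten DF minutes hold 17982 frames, so frame 1727 lies in block 0 (frames 0–17981) with 1727 frames into that block.
The block's first minute is 1800 frames and the rest 1798 each; 1727 frames reaches minute 0, so 0 × 18 + 0 × 2 = 0 labels have been skipped so far.
Adding those back, label number 1727 + 0 = 1727 at 30 labels/s is 57 s + 17 f = 0 h 0 min 57 s frame 17, i.e. 00:00:57;17.

00:00:57;17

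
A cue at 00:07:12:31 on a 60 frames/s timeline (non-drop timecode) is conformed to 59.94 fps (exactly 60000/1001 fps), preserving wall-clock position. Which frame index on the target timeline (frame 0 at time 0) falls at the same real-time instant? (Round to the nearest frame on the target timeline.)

frame 25925

Source frame index: (0×3600 + 7×60 + 12) × 60 + 31 = 25951.
Real time: 25951 / (60) = 25951/60 s.
Target frame: (25951/60) × (60000/1001) = 25951000/1001 ≈ 25925.075 → 25925.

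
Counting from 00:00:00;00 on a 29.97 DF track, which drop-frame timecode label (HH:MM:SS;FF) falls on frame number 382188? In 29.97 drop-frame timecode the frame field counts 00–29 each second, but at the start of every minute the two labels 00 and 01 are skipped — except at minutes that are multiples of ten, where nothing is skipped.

03:32:32;10

Ten DF minutes hold 17982 frames, so frame 382188 lies in block 21 (frames 377622–395603) with 4566 frames into that block.
The block's first minute is 1800 frames and the rest 1798 each; 4566 frames reaches minute 2, so 21 × 18 + 2 × 2 = 382 labels have been skipped so far.
Adding those back, label number 382188 + 382 = 382570 at 30 labels/s is 12752 s + 10 f = 3 h 32 min 32 s frame 10, i.e. 03:32:32;10.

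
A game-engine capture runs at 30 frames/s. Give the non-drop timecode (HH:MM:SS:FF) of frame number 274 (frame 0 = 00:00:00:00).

274 ÷ 30 = 9 full seconds, remainder 4 frames.
9 s = 0 h 0 min 9 s.
Timecode: 00:00:09:04.

00:00:09:04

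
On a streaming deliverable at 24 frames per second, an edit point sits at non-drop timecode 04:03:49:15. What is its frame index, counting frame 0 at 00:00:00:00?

Total seconds to the label: (4 × 3600 + 3 × 60 + 49) = 14629.
Frame index = 14629 × 24 + 15 = 351111.

351111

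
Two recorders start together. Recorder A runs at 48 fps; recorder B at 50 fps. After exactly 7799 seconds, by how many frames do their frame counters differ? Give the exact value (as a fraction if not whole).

15598 frames

A emits 48 × 7799 = 374352 frames; B emits 50 × 7799 = 389950.
Difference = 15598 frames; B is ahead of A.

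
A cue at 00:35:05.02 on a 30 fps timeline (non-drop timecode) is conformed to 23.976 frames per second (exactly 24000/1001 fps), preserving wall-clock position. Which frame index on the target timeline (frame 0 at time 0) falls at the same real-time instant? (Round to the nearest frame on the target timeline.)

frame 50471

Source frame index: (0×3600 + 35×60 + 5) × 30 + 2 = 63152.
Real time: 63152 / (30) = 31576/15 s.
Target frame: (31576/15) × (24000/1001) = 50521600/1001 ≈ 50471.129 → 50471.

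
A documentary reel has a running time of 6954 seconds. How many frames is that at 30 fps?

208620 frames

Frames = 6954 × 30 = 208620.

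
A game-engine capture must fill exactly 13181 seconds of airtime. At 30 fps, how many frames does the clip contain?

395430 frames

Frames = 13181 × 30 = 395430.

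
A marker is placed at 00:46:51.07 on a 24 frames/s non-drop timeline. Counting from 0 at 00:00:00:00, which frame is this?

Total seconds to the label: (0 × 3600 + 46 × 60 + 51) = 2811.
Frame index = 2811 × 24 + 7 = 67471.

frame 67471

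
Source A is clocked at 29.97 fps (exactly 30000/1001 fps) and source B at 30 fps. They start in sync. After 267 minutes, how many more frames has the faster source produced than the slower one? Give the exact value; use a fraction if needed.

480600/1001 frames

267 min = 16020 s.
A emits 30000/1001 × 16020 = 480600000/1001 frames; B emits 30 × 16020 = 480600.
Difference = 480600/1001 frames (≈ 480.1199); B is ahead of A.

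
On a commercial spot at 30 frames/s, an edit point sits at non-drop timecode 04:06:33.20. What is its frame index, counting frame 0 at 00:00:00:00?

443810

Total seconds to the label: (4 × 3600 + 6 × 60 + 33) = 14793.
Frame index = 14793 × 30 + 20 = 443810.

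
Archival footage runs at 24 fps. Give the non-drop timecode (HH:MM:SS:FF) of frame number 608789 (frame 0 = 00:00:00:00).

07:02:46:05

608789 ÷ 24 = 25366 full seconds, remainder 5 frames.
25366 s = 7 h 2 min 46 s.
Timecode: 07:02:46:05.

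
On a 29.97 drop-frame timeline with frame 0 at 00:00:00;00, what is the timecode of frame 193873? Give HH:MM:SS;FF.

Each 10-minute DF block holds 10 × 60 × 30 − 9 × 2 = 17982 frames. 193873 ÷ 17982 → 10 full blocks, remainder 14053.
Within the partial block the first minute is 1800 frames and each further minute 1798, so 7 further minute boundaries passed. Total skipped labels = 18 × 10 + 2 × 7 = 194.
Non-drop label index = 193873 + 194 = 194067; at 30 labels/s that is 01:47:48:27, i.e. DF 01:47:48;27.

01:47:48;27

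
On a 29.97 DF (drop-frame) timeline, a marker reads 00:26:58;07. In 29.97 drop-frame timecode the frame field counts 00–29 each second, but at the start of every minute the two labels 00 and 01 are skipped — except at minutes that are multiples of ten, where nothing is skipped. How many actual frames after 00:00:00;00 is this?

48499

As if non-drop at 30 labels/s: (0 × 3600 + 26 × 60 + 58) × 30 + 7 = 48547.
Minute boundaries passed: 26; those not divisible by 10: 26 − 2 = 24; dropped labels = 2 × 24 = 48.
Actual frame index = 48547 − 48 = 48499.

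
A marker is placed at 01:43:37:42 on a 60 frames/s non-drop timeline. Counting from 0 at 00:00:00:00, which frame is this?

Total seconds to the label: (1 × 3600 + 43 × 60 + 37) = 6217.
Frame index = 6217 × 60 + 42 = 373062.

373062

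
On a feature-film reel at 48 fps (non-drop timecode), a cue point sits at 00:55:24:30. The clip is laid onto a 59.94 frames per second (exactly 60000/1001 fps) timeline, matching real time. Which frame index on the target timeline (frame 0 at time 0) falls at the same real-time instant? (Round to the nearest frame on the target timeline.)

Source frame index: (0×3600 + 55×60 + 24) × 48 + 30 = 159582.
Real time: 159582 / (48) = 26597/8 s.
Target frame: (26597/8) × (60000/1001) = 199477500/1001 ≈ 199278.222 → 199278.

frame 199278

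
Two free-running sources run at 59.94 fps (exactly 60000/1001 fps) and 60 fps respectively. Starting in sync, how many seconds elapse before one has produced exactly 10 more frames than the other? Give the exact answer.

1001/6 seconds

The gap grows by |60 − 60000/1001| = 60/1001 frames per second.
Time for a 10-frame gap: 10 ÷ (60/1001) = 1001/6 s.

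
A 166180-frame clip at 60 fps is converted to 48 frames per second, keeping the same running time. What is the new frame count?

Target frames = source frames × (target rate / source rate) = 166180 × (48)/(60) = 166180 × 4/5 = 132944.

132944 frames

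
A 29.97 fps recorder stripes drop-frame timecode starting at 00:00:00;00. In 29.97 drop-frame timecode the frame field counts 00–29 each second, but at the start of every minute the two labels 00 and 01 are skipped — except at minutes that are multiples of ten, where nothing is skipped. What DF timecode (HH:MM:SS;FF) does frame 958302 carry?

Ten DF minutes hold 17982 frames, so frame 958302 lies in block 53 (frames 953046–971027) with 5256 frames into that block.
The block's first minute is 1800 frames and the rest 1798 each; 5256 frames reaches minute 2, so 53 × 18 + 2 × 2 = 958 labels have been skipped so far.
Adding those back, label number 958302 + 958 = 959260 at 30 labels/s is 31975 s + 10 f = 8 h 52 min 55 s frame 10, i.e. 08:52:55;10.

08:52:55;10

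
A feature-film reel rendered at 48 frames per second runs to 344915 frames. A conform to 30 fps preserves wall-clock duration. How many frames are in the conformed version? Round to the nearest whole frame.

Frames at target rate = 344915 × (30) / (48) = 1724575/8 ≈ 215571.875.
Nearest whole frame: 215572.

215572 frames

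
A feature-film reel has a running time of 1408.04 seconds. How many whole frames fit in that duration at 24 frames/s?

Frames = 1408.04 × 24 = 844824/25 ≈ 33792.9600.
Complete frames: 33792.

33792 frames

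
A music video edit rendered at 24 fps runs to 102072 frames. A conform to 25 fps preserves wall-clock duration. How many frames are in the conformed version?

Frames at target rate = 102072 × (25) / (24) = 106325.

106325 frames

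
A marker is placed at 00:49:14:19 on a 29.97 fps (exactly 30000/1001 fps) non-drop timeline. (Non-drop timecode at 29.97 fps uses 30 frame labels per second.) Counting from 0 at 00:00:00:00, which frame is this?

Total seconds to the label: (0 × 3600 + 49 × 60 + 14) = 2954.
Frame index = 2954 × 30 + 19 = 88639.

88639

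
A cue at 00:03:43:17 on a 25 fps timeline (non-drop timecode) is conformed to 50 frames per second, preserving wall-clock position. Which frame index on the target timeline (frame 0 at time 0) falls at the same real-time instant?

frame 11184

Source frame index: (0×3600 + 3×60 + 43) × 25 + 17 = 5592.
Real time: 5592 / (25) = 5592/25 s.
Target frame: (5592/25) × (50) = 11184.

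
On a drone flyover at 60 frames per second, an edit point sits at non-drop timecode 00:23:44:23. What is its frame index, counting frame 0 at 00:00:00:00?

Total seconds to the label: (0 × 3600 + 23 × 60 + 44) = 1424.
Frame index = 1424 × 60 + 23 = 85463.

85463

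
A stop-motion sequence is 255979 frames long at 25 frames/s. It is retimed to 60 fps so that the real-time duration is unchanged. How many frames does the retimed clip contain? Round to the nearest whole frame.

Frames at target rate = 255979 × (60) / (25) = 3071748/5 ≈ 614349.600.
Nearest whole frame: 614350.

614350 frames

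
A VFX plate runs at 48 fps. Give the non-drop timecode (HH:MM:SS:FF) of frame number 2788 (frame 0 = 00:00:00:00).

00:00:58:04

2788 ÷ 48 = 58 full seconds, remainder 4 frames.
58 s = 0 h 0 min 58 s.
Timecode: 00:00:58:04.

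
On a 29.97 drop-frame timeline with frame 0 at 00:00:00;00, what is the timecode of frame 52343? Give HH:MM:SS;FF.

00:29:06;17

Each 10-minute DF block holds 10 × 60 × 30 − 9 × 2 = 17982 frames. 52343 ÷ 17982 → 2 full blocks, remainder 16379.
Within the partial block the first minute is 1800 frames and each further minute 1798, so 9 further minute boundaries passed. Total skipped labels = 18 × 2 + 2 × 9 = 54.
Non-drop label index = 52343 + 54 = 52397; at 30 labels/s that is 00:29:06:17, i.e. DF 00:29:06;17.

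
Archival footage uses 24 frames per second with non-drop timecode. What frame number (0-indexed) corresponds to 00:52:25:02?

Total seconds to the label: (0 × 3600 + 52 × 60 + 25) = 3145.
Frame index = 3145 × 24 + 2 = 75482.

75482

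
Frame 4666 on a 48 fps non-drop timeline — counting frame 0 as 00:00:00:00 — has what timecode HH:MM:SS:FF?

4666 ÷ 48 = 97 full seconds, remainder 10 frames.
97 s = 0 h 1 min 37 s.
Timecode: 00:01:37:10.

00:01:37:10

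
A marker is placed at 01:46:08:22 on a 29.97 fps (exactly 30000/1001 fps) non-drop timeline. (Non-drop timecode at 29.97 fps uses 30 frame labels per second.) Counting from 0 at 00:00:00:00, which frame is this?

Total seconds to the label: (1 × 3600 + 46 × 60 + 8) = 6368.
Frame index = 6368 × 30 + 22 = 191062.

191062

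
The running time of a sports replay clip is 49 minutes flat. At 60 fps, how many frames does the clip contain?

176400 frames

49 min = 2940 s.
Frames = 2940 × 60 = 176400.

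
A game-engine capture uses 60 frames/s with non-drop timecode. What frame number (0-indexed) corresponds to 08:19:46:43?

1799203

Total seconds to the label: (8 × 3600 + 19 × 60 + 46) = 29986.
Frame index = 29986 × 60 + 43 = 1799203.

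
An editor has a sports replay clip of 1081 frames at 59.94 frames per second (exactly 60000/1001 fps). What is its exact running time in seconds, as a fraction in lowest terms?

1082081/60000 seconds

Running time = 1081 ÷ (60000/1001) = 1081 × 1001/60000 = 1082081/60000 s.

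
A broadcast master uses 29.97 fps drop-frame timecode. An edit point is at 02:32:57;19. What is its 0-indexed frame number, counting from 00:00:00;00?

Complete 10-minute blocks: 15, each 17982 frames → 269730.
Remaining 2 whole minutes in the current block: 1800 + 1 × 1798 = 3598 frames.
Within the current minute: 57 × 30 + 19 − 2 = 1727 (labels ;00/;01 skipped at this minute). Total = 269730 + 3598 + 1727 = 275055.

275055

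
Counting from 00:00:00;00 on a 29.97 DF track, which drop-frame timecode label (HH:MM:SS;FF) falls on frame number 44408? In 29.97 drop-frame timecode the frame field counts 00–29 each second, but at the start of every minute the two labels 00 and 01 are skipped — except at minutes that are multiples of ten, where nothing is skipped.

Each 10-minute DF block holds 10 × 60 × 30 − 9 × 2 = 17982 frames. 44408 ÷ 17982 → 2 full blocks, remainder 8444.
Within the partial block the first minute is 1800 frames and each further minute 1798, so 4 further minute boundaries passed. Total skipped labels = 18 × 2 + 2 × 4 = 44.
Non-drop label index = 44408 + 44 = 44452; at 30 labels/s that is 00:24:41:22, i.e. DF 00:24:41;22.

00:24:41;22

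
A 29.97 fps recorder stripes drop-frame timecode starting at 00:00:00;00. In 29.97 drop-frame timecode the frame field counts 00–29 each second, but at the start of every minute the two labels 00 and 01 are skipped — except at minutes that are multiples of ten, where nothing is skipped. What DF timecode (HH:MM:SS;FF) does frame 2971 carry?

Each 10-minute DF block holds 10 × 60 × 30 − 9 × 2 = 17982 frames. 2971 ÷ 17982 → 0 full blocks, remainder 2971.
Within the partial block the first minute is 1800 frames and each further minute 1798, so 1 further minute boundary passed. Total skipped labels = 18 × 0 + 2 × 1 = 2.
Non-drop label index = 2971 + 2 = 2973; at 30 labels/s that is 00:01:39:03, i.e. DF 00:01:39;03.

00:01:39;03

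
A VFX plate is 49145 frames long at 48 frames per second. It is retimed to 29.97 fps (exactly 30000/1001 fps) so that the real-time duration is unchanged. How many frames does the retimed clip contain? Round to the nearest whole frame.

Frames at target rate = 49145 × (30000/1001) / (48) = 30715625/1001 ≈ 30684.940.
Nearest whole frame: 30685.

30685 frames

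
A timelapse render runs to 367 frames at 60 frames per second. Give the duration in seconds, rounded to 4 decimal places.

6.1167 seconds

Running time = 367 × 1/60 = 367/60 s ≈ 6.1167 s.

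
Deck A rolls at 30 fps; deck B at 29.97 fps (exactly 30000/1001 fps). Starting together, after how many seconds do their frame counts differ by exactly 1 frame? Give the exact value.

1001/30 seconds

The gap grows by |30000/1001 − 30| = 30/1001 frames per second.
Time for a 1-frame gap: 1 ÷ (30/1001) = 1001/30 s.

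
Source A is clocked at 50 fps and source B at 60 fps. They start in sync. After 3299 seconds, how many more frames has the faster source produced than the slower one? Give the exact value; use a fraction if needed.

32990 frames

A emits 50 × 3299 = 164950 frames; B emits 60 × 3299 = 197940.
Difference = 32990 frames; B is ahead of A.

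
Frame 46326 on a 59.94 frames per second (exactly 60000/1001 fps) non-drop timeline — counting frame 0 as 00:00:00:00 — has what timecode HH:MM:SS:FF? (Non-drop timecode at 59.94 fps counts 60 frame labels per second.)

00:12:52:06

46326 ÷ 60 = 772 full seconds, remainder 6 frames.
772 s = 0 h 12 min 52 s.
Timecode: 00:12:52:06.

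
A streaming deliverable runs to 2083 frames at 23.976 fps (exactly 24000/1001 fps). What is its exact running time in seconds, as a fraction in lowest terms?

2085083/24000 seconds

Running time = 2083 ÷ (24000/1001) = 2083 × 1001/24000 = 2085083/24000 s.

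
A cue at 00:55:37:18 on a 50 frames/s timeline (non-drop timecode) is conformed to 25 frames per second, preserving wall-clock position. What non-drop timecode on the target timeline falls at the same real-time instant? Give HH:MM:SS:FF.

Source frame index: (0×3600 + 55×60 + 37) × 50 + 18 = 166868.
Real time: 166868 / (50) = 83434/25 s.
Target frame: (83434/25) × (25) = 83434.
At 25 labels/s: frame 83434 → 00:55:37:09.

00:55:37:09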